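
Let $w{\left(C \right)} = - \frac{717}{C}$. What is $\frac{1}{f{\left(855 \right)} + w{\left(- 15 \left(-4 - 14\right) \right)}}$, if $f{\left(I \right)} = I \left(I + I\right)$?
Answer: $\frac{90}{131584261} \approx 6.8397 \cdot 10^{-7}$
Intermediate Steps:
$f{\left(I \right)} = 2 I^{2}$ ($f{\left(I \right)} = I 2 I = 2 I^{2}$)
$\frac{1}{f{\left(855 \right)} + w{\left(- 15 \left(-4 - 14\right) \right)}} = \frac{1}{2 \cdot 855^{2} - \frac{717}{\left(-15\right) \left(-4 - 14\right)}} = \frac{1}{2 \cdot 731025 - \frac{717}{\left(-15\right) \left(-18\right)}} = \frac{1}{1462050 - \frac{717}{270}} = \frac{1}{1462050 - \frac{239}{90}} = \frac{1}{\frac{131584261}{90}} = \frac{90}{131584261}$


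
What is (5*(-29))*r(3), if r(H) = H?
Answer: -435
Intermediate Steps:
(5*(-29))*r(3) = (5*(-29))*3 = -145*3 = -435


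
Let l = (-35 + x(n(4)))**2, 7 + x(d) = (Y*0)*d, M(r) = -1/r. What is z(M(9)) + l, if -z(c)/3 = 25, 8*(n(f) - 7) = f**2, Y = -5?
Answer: 1689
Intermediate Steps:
n(f) = 7 + f**2/8
z(c) = -75 (z(c) = -3*25 = -75)
x(d) = -7 (x(d) = -7 + (-5*0)*d = -7 + 0*d = -7 + 0 = -7)
l = 1764 (l = (-35 - 7)**2 = (-42)**2 = 1764)
z(M(9)) + l = -75 + 1764 = 1689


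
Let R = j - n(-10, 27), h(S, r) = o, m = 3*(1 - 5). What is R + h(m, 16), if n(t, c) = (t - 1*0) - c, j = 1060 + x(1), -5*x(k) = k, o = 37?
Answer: 5669/5 ≈ 1133.8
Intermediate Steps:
m = -12 (m = 3*(-4) = -12)
h(S, r) = 37
x(k) = -k/5
j = 5299/5 (j = 1060 - ⅕*1 = 1060 - ⅕ = 5299/5 ≈ 1059.8)
n(t, c) = t - c (n(t, c) = (t + 0) - c = t - c)
R = 5484/5 (R = 5299/5 - (-10 - 1*27) = 5299/5 - (-10 - 27) = 5299/5 - 1*(-37) = 5299/5 + 37 = 5484/5 ≈ 1096.8)
R + h(m, 16) = 5484/5 + 37 = 5669/5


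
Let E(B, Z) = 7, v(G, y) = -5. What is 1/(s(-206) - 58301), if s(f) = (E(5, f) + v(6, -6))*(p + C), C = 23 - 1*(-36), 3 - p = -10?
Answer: -1/58157 ≈ -1.7195e-5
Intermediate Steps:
p = 13 (p = 3 - 1*(-10) = 3 + 10 = 13)
C = 59 (C = 23 + 36 = 59)
s(f) = 144 (s(f) = (7 - 5)*(13 + 59) = 2*72 = 144)
1/(s(-206) - 58301) = 1/(144 - 58301) = 1/(-58157) = -1/58157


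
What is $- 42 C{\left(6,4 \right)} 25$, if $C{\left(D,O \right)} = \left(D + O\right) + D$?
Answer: $-16800$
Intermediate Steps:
$C{\left(D,O \right)} = O + 2 D$
$- 42 C{\left(6,4 \right)} 25 = - 42 \left(4 + 2 \cdot 6\right) 25 = - 42 \left(4 + 12\right) 25 = \left(-42\right) 16 \cdot 25 = \left(-672\right) 25 = -16800$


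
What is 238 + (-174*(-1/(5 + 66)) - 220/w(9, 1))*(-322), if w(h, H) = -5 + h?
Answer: 1218280/71 ≈ 17159.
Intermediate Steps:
238 + (-174*(-1/(5 + 66)) - 220/w(9, 1))*(-322) = 238 + (-174*(-1/(5 + 66)) - 220/(-5 + 9))*(-322) = 238 + (-174/((-1*71)) - 220/4)*(-322) = 238 + (-174/(-71) - 220*¼)*(-322) = 238 + (-174*(-1/71) - 55)*(-322) = 238 + (174/71 - 55)*(-322) = 238 - 3731/71*(-322) = 238 + 1201382/71 = 1218280/71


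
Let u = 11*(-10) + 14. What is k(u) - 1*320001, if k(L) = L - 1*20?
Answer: -320117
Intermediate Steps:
u = -96 (u = -110 + 14 = -96)
k(L) = -20 + L (k(L) = L - 20 = -20 + L)
k(u) - 1*320001 = (-20 - 96) - 1*320001 = -116 - 320001 = -320117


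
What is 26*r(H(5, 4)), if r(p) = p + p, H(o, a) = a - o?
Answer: -52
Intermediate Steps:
r(p) = 2*p
26*r(H(5, 4)) = 26*(2*(4 - 1*5)) = 26*(2*(4 - 5)) = 26*(2*(-1)) = 26*(-2) = -52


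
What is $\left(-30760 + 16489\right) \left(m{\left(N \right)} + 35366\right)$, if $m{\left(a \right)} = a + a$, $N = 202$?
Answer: $-510473670$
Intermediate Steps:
$m{\left(a \right)} = 2 a$
$\left(-30760 + 16489\right) \left(m{\left(N \right)} + 35366\right) = \left(-30760 + 16489\right) \left(2 \cdot 202 + 35366\right) = - 14271 \left(404 + 35366\right) = \left(-14271\right) 35770 = -510473670$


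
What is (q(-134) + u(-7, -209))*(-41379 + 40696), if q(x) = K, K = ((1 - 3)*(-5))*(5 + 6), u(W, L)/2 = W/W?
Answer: -76496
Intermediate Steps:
u(W, L) = 2 (u(W, L) = 2*(W/W) = 2*1 = 2)
K = 110 (K = -2*(-5)*11 = 10*11 = 110)
q(x) = 110
(q(-134) + u(-7, -209))*(-41379 + 40696) = (110 + 2)*(-41379 + 40696) = 112*(-683) = -76496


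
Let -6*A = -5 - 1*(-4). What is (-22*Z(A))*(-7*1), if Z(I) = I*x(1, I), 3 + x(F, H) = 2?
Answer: -77/3 ≈ -25.667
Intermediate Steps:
x(F, H) = -1 (x(F, H) = -3 + 2 = -1)
A = ⅙ (A = -(-5 - 1*(-4))/6 = -(-5 + 4)/6 = -⅙*(-1) = ⅙ ≈ 0.16667)
Z(I) = -I (Z(I) = I*(-1) = -I)
(-22*Z(A))*(-7*1) = (-(-22)/6)*(-7*1) = -22*(-⅙)*(-7) = (11/3)*(-7) = -77/3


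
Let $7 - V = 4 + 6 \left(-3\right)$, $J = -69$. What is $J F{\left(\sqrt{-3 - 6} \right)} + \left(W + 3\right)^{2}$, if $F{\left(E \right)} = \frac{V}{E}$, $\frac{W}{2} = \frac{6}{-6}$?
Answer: $1 + 483 i \approx 1.0 + 483.0 i$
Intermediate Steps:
$W = -2$ ($W = 2 \frac{6}{-6} = 2 \cdot 6 \left(- \frac{1}{6}\right) = 2 \left(-1\right) = -2$)
$V = 21$ ($V = 7 - \left(4 + 6 \left(-3\right)\right) = 7 - \left(4 - 18\right) = 7 - -14 = 7 + 14 = 21$)
$F{\left(E \right)} = \frac{21}{E}$
$J F{\left(\sqrt{-3 - 6} \right)} + \left(W + 3\right)^{2} = - 69 \frac{21}{\sqrt{-3 - 6}} + \left(-2 + 3\right)^{2} = - 69 \frac{21}{\sqrt{-9}} + 1^{2} = - 69 \frac{21}{3 i} + 1 = - 69 \cdot 21 \left(- \frac{i}{3}\right) + 1 = - 69 \left(- 7 i\right) + 1 = 483 i + 1 = 1 + 483 i$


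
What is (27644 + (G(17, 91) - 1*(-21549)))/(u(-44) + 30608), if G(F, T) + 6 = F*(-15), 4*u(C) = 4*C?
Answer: 12233/7641 ≈ 1.6010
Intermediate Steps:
u(C) = C (u(C) = (4*C)/4 = C)
G(F, T) = -6 - 15*F (G(F, T) = -6 + F*(-15) = -6 - 15*F)
(27644 + (G(17, 91) - 1*(-21549)))/(u(-44) + 30608) = (27644 + ((-6 - 15*17) - 1*(-21549)))/(-44 + 30608) = (27644 + ((-6 - 255) + 21549))/30564 = (27644 + (-261 + 21549))*(1/30564) = (27644 + 21288)*(1/30564) = 48932*(1/30564) = 12233/7641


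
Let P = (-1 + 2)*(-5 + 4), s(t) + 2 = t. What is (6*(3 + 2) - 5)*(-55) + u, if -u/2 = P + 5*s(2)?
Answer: -1373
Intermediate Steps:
s(t) = -2 + t
P = -1 (P = 1*(-1) = -1)
u = 2 (u = -2*(-1 + 5*(-2 + 2)) = -2*(-1 + 5*0) = -2*(-1 + 0) = -2*(-1) = 2)
(6*(3 + 2) - 5)*(-55) + u = (6*(3 + 2) - 5)*(-55) + 2 = (6*5 - 5)*(-55) + 2 = (30 - 5)*(-55) + 2 = 25*(-55) + 2 = -1375 + 2 = -1373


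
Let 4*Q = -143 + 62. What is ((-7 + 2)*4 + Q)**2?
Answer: 25921/16 ≈ 1620.1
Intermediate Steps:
Q = -81/4 (Q = (-143 + 62)/4 = (1/4)*(-81) = -81/4 ≈ -20.250)
((-7 + 2)*4 + Q)**2 = ((-7 + 2)*4 - 81/4)**2 = (-5*4 - 81/4)**2 = (-20 - 81/4)**2 = (-161/4)**2 = 25921/16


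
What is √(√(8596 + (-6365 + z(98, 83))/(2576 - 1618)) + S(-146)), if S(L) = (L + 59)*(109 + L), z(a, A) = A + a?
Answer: √(738570579 + 958*√492698442)/479 ≈ 57.547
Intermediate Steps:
S(L) = (59 + L)*(109 + L)
√(√(8596 + (-6365 + z(98, 83))/(2576 - 1618)) + S(-146)) = √(√(8596 + (-6365 + (83 + 98))/(2576 - 1618)) + (6431 + (-146)² + 168*(-146))) = √(√(8596 + (-6365 + 181)/958) + (6431 + 21316 - 24528)) = √(√(8596 - 6184*1/958) + 3219) = √(√(8596 - 3092/479) + 3219) = √(√(4114392/479) + 3219) = √(2*√492698442/479 + 3219) = √(3219 + 2*√492698442/479)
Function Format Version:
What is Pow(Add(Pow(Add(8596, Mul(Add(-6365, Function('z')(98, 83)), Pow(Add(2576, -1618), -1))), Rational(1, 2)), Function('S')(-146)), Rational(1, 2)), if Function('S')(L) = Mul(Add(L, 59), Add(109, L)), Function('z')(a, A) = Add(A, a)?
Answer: Mul(Rational(1, 479), Pow(Add(738570579, Mul(958, Pow(492698442, Rational(1, 2)))), Rational(1, 2))) ≈ 57.547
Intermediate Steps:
Function('S')(L) = Mul(Add(59, L), Add(109, L))
Pow(Add(Pow(Add(8596, Mul(Add(-6365, Function('z')(98, 83)), Pow(Add(2576, -1618), -1))), Rational(1, 2)), Function('S')(-146)), Rational(1, 2)) = Pow(Add(Pow(Add(8596, Mul(Add(-6365, Add(83, 98)), Pow(Add(2576, -1618), -1))), Rational(1, 2)), Add(6431, Pow(-146, 2), Mul(168, -146))), Rational(1, 2)) = Pow(Add(Pow(Add(8596, Mul(Add(-6365, 181), Pow(958, -1))), Rational(1, 2)), Add(6431, 21316, -24528)), Rational(1, 2)) = Pow(Add(Pow(Add(8596, Mul(-6184, Rational(1, 958))), Rational(1, 2)), 3219), Rational(1, 2)) = Pow(Add(Pow(Add(8596, Rational(-3092, 479)), Rational(1, 2)), 3219), Rational(1, 2)) = Pow(Add(Pow(Rational(4114392, 479), Rational(1, 2)), 3219), Rational(1, 2)) = Pow(Add(Mul(Rational(2, 479), Pow(492698442, Rational(1, 2))), 3219), Rational(1, 2)) = Pow(Add(3219, Mul(Rational(2, 479), Pow(492698442, Rational(1, 2)))), Rational(1, 2))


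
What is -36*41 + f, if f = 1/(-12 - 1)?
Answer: -19189/13 ≈ -1476.1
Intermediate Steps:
f = -1/13 (f = 1/(-13) = -1/13 ≈ -0.076923)
-36*41 + f = -36*41 - 1/13 = -1476 - 1/13 = -19189/13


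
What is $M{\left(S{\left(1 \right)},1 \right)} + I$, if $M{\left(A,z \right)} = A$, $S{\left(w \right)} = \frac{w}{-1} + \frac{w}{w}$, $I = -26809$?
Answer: $-26809$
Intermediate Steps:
$S{\left(w \right)} = 1 - w$ ($S{\left(w \right)} = w \left(-1\right) + 1 = - w + 1 = 1 - w$)
$M{\left(S{\left(1 \right)},1 \right)} + I = \left(1 - 1\right) - 26809 = 0 - 26809 = -26809$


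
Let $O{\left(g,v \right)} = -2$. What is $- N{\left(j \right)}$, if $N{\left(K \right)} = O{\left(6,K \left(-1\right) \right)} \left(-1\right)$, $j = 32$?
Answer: $-2$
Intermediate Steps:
$N{\left(K \right)} = 2$ ($N{\left(K \right)} = \left(-2\right) \left(-1\right) = 2$)
$- N{\left(j \right)} = \left(-1\right) 2 = -2$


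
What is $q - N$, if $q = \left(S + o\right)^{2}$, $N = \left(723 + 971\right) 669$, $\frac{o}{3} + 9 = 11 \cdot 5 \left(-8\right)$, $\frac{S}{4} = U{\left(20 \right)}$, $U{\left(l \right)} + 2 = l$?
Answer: $492339$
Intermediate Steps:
$U{\left(l \right)} = -2 + l$
$S = 72$ ($S = 4 \left(-2 + 20\right) = 4 \cdot 18 = 72$)
$o = -1347$ ($o = -27 + 3 \cdot 11 \cdot 5 \left(-8\right) = -27 + 3 \cdot 55 \left(-8\right) = -27 + 3 \left(-440\right) = -27 - 1320 = -1347$)
$N = 1133286$ ($N = 1694 \cdot 669 = 1133286$)
$q = 1625625$ ($q = \left(72 - 1347\right)^{2} = \left(-1275\right)^{2} = 1625625$)
$q - N = 1625625 - 1133286 = 492339$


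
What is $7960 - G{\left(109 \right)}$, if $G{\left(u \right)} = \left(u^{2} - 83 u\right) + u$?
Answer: $5017$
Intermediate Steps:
$G{\left(u \right)} = u^{2} - 82 u$
$7960 - G{\left(109 \right)} = 7960 - 109 \left(-82 + 109\right) = 7960 - 109 \cdot 27 = 7960 - 2943 = 5017$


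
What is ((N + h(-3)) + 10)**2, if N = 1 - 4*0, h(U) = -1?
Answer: 100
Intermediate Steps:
N = 1 (N = 1 + 0 = 1)
((N + h(-3)) + 10)**2 = ((1 - 1) + 10)**2 = (0 + 10)**2 = 10**2 = 100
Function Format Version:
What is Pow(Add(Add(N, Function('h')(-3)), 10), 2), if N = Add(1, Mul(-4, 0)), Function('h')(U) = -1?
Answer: 100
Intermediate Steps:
N = 1 (N = Add(1, 0) = 1)
Pow(Add(Add(N, Function('h')(-3)), 10), 2) = Pow(Add(Add(1, -1), 10), 2) = Pow(Add(0, 10), 2) = Pow(10, 2) = 100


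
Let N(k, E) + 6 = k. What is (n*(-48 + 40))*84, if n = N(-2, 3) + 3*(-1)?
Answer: 7392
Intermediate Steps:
N(k, E) = -6 + k
n = -11 (n = (-6 - 2) + 3*(-1) = -8 - 3 = -11)
(n*(-48 + 40))*84 = -11*(-48 + 40)*84 = -11*(-8)*84 = 88*84 = 7392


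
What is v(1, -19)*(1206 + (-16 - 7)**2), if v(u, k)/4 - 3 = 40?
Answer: 298420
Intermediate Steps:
v(u, k) = 172 (v(u, k) = 12 + 4*40 = 12 + 160 = 172)
v(1, -19)*(1206 + (-16 - 7)**2) = 172*(1206 + (-16 - 7)**2) = 172*(1206 + (-23)**2) = 172*(1206 + 529) = 172*1735 = 298420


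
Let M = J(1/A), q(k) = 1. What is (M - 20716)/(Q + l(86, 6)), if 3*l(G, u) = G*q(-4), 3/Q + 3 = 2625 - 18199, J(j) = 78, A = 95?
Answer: -964434378/1339613 ≈ -719.94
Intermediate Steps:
Q = -3/15577 (Q = 3/(-3 + (2625 - 18199)) = 3/(-3 - 15574) = 3/(-15577) = 3*(-1/15577) = -3/15577 ≈ -0.00019259)
M = 78
l(G, u) = G/3 (l(G, u) = (G*1)/3 = G/3)
(M - 20716)/(Q + l(86, 6)) = (78 - 20716)/(-3/15577 + (⅓)*86) = -20638/(-3/15577 + 86/3) = -20638/1339613/46731 = -20638*46731/1339613 = -964434378/1339613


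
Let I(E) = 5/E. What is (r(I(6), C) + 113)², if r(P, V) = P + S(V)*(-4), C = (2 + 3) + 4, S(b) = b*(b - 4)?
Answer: 157609/36 ≈ 4378.0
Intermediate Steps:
S(b) = b*(-4 + b)
C = 9 (C = 5 + 4 = 9)
r(P, V) = P - 4*V*(-4 + V) (r(P, V) = P + (V*(-4 + V))*(-4) = P - 4*V*(-4 + V))
(r(I(6), C) + 113)² = ((5/6 - 4*9*(-4 + 9)) + 113)² = ((5*(⅙) - 4*9*5) + 113)² = ((⅚ - 180) + 113)² = (-1075/6 + 113)² = (-397/6)² = 157609/36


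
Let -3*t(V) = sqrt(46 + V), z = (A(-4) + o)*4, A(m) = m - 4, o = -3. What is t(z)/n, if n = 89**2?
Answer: -sqrt(2)/23763 ≈ -5.9513e-5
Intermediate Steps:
A(m) = -4 + m
n = 7921
z = -44 (z = ((-4 - 4) - 3)*4 = (-8 - 3)*4 = -11*4 = -44)
t(V) = -sqrt(46 + V)/3
t(z)/n = -sqrt(46 - 44)/3/7921 = -sqrt(2)/3*(1/7921) = -sqrt(2)/23763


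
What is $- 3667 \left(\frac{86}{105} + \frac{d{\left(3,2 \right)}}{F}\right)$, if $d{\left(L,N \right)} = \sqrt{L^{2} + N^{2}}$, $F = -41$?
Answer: $- \frac{315362}{105} + \frac{3667 \sqrt{13}}{41} \approx -2681.0$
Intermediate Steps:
$- 3667 \left(\frac{86}{105} + \frac{d{\left(3,2 \right)}}{F}\right) = - 3667 \left(\frac{86}{105} + \frac{\sqrt{3^{2} + 2^{2}}}{-41}\right) = - 3667 \left(86 \cdot \frac{1}{105} + \sqrt{9 + 4} \left(- \frac{1}{41}\right)\right) = - 3667 \left(\frac{86}{105} + \sqrt{13} \left(- \frac{1}{41}\right)\right) = - 3667 \left(\frac{86}{105} - \frac{\sqrt{13}}{41}\right) = - \frac{315362}{105} + \frac{3667 \sqrt{13}}{41}$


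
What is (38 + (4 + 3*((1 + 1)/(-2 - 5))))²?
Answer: 82944/49 ≈ 1692.7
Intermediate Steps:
(38 + (4 + 3*((1 + 1)/(-2 - 5))))² = (38 + (4 + 3*(2/(-7))))² = (38 + (4 + 3*(2*(-⅐))))² = (38 + (4 + 3*(-2/7)))² = (38 + (4 - 6/7))² = (38 + 22/7)² = (288/7)² = 82944/49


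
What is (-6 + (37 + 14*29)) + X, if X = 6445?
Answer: 6882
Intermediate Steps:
(-6 + (37 + 14*29)) + X = (-6 + (37 + 14*29)) + 6445 = (-6 + (37 + 406)) + 6445 = (-6 + 443) + 6445 = 437 + 6445 = 6882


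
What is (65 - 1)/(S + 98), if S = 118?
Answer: 8/27 ≈ 0.29630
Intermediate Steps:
(65 - 1)/(S + 98) = (65 - 1)/(118 + 98) = 64/216 = (1/216)*64 = 8/27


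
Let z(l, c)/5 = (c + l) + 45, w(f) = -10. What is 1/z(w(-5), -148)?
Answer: -1/565 ≈ -0.0017699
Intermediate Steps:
z(l, c) = 225 + 5*c + 5*l (z(l, c) = 5*((c + l) + 45) = 5*(45 + c + l) = 225 + 5*c + 5*l)
1/z(w(-5), -148) = 1/(225 + 5*(-148) + 5*(-10)) = 1/(225 - 740 - 50) = 1/(-565) = -1/565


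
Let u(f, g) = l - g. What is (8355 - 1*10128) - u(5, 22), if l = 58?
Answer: -1809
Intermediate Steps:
u(f, g) = 58 - g
(8355 - 1*10128) - u(5, 22) = (8355 - 1*10128) - (58 - 1*22) = (8355 - 10128) - (58 - 22) = -1773 - 1*36 = -1773 - 36 = -1809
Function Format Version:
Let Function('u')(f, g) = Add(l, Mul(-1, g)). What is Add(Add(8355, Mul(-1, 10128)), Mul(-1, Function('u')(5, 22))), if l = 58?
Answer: -1809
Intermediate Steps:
Function('u')(f, g) = Add(58, Mul(-1, g))
Add(Add(8355, Mul(-1, 10128)), Mul(-1, Function('u')(5, 22))) = Add(Add(8355, Mul(-1, 10128)), Mul(-1, Add(58, Mul(-1, 22)))) = Add(Add(8355, -10128), Mul(-1, Add(58, -22))) = Add(-1773, Mul(-1, 36)) = Add(-1773, -36) = -1809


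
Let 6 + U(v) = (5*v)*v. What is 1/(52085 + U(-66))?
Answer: 1/73859 ≈ 1.3539e-5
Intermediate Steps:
U(v) = -6 + 5*v² (U(v) = -6 + (5*v)*v = -6 + 5*v²)
1/(52085 + U(-66)) = 1/(52085 + (-6 + 5*(-66)²)) = 1/(52085 + (-6 + 5*4356)) = 1/(52085 + (-6 + 21780)) = 1/(52085 + 21774) = 1/73859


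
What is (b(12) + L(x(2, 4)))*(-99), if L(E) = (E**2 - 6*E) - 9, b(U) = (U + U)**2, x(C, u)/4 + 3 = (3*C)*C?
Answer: -163053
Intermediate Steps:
x(C, u) = -12 + 12*C**2 (x(C, u) = -12 + 4*((3*C)*C) = -12 + 4*(3*C**2) = -12 + 12*C**2)
b(U) = 4*U**2 (b(U) = (2*U)**2 = 4*U**2)
L(E) = -9 + E**2 - 6*E
(b(12) + L(x(2, 4)))*(-99) = (4*12**2 + (-9 + (-12 + 12*2**2)**2 - 6*(-12 + 12*2**2)))*(-99) = (4*144 + (-9 + (-12 + 12*4)**2 - 6*(-12 + 12*4)))*(-99) = (576 + (-9 + (-12 + 48)**2 - 6*(-12 + 48)))*(-99) = (576 + (-9 + 36**2 - 6*36))*(-99) = (576 + (-9 + 1296 - 216))*(-99) = (576 + 1071)*(-99) = 1647*(-99) = -163053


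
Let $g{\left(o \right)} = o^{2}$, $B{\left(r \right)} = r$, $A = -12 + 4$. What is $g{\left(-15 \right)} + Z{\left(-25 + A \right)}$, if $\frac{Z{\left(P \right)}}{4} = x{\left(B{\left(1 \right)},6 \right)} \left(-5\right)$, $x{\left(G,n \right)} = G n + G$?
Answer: $85$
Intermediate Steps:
$A = -8$
$x{\left(G,n \right)} = G + G n$
$Z{\left(P \right)} = -140$ ($Z{\left(P \right)} = 4 \cdot 1 \left(1 + 6\right) \left(-5\right) = 4 \cdot 1 \cdot 7 \left(-5\right) = 4 \cdot 7 \left(-5\right) = 4 \left(-35\right) = -140$)
$g{\left(-15 \right)} + Z{\left(-25 + A \right)} = \left(-15\right)^{2} - 140 = 225 - 140 = 85$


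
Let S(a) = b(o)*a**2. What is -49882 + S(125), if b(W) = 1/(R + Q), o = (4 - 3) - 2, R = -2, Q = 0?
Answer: -115389/2 ≈ -57695.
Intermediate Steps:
o = -1 (o = 1 - 2 = -1)
b(W) = -1/2 (b(W) = 1/(-2 + 0) = 1/(-2) = -1/2)
S(a) = -a**2/2
-49882 + S(125) = -49882 - 1/2*125**2 = -49882 - 1/2*15625 = -49882 - 15625/2 = -115389/2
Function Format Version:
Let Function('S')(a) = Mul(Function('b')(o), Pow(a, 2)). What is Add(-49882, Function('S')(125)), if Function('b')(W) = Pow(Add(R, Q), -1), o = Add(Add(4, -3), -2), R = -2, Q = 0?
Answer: Rational(-115389, 2) ≈ -57695.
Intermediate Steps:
o = -1 (o = Add(1, -2) = -1)
Function('b')(W) = Rational(-1, 2) (Function('b')(W) = Pow(Add(-2, 0), -1) = Pow(-2, -1) = Rational(-1, 2))
Function('S')(a) = Mul(Rational(-1, 2), Pow(a, 2))
Add(-49882, Function('S')(125)) = Add(-49882, Mul(Rational(-1, 2), Pow(125, 2))) = Add(-49882, Mul(Rational(-1, 2), 15625)) = Add(-49882, Rational(-15625, 2)) = Rational(-115389, 2)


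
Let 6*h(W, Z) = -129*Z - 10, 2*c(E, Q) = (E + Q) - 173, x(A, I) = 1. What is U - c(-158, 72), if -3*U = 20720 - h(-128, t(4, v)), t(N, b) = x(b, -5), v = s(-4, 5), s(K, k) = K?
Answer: -61064/9 ≈ -6784.9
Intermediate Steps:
v = -4
t(N, b) = 1
c(E, Q) = -173/2 + E/2 + Q/2 (c(E, Q) = ((E + Q) - 173)/2 = (-173 + E + Q)/2 = -173/2 + E/2 + Q/2)
h(W, Z) = -5/3 - 43*Z/2 (h(W, Z) = (-129*Z - 10)/6 = (-10 - 129*Z)/6 = -5/3 - 43*Z/2)
U = -124459/18 (U = -(20720 - (-5/3 - 43/2*1))/3 = -(20720 - (-5/3 - 43/2))/3 = -(20720 - 1*(-139/6))/3 = -(20720 + 139/6)/3 = -⅓*124459/6 = -124459/18 ≈ -6914.4)
U - c(-158, 72) = -124459/18 - (-173/2 + (½)*(-158) + (½)*72) = -124459/18 - (-173/2 - 79 + 36) = -124459/18 - 1*(-259/2) = -124459/18 + 259/2 = -61064/9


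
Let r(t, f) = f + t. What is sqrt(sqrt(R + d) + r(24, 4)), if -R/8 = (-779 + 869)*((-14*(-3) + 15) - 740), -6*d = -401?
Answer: sqrt(1008 + 6*sqrt(17705766))/6 ≈ 27.006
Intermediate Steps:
d = 401/6 (d = -1/6*(-401) = 401/6 ≈ 66.833)
R = 491760 (R = -8*(-779 + 869)*((-14*(-3) + 15) - 740) = -720*((42 + 15) - 740) = -720*(57 - 740) = -720*(-683) = -8*(-61470) = 491760)
sqrt(sqrt(R + d) + r(24, 4)) = sqrt(sqrt(491760 + 401/6) + (4 + 24)) = sqrt(sqrt(2950961/6) + 28) = sqrt(sqrt(17705766)/6 + 28) = sqrt(28 + sqrt(17705766)/6)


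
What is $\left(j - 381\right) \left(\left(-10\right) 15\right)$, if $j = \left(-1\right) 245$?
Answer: $93900$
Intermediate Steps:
$j = -245$
$\left(j - 381\right) \left(\left(-10\right) 15\right) = \left(-245 - 381\right) \left(\left(-10\right) 15\right) = \left(-626\right) \left(-150\right) = 93900$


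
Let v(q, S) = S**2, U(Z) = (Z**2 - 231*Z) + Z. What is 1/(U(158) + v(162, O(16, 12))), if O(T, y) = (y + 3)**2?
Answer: 1/39249 ≈ 2.5478e-5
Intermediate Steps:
O(T, y) = (3 + y)**2
U(Z) = Z**2 - 230*Z
1/(U(158) + v(162, O(16, 12))) = 1/(158*(-230 + 158) + ((3 + 12)**2)**2) = 1/(158*(-72) + (15**2)**2) = 1/(-11376 + 225**2) = 1/(-11376 + 50625) = 1/39249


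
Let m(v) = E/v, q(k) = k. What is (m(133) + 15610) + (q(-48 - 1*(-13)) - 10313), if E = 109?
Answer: 699955/133 ≈ 5262.8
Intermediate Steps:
m(v) = 109/v
(m(133) + 15610) + (q(-48 - 1*(-13)) - 10313) = (109/133 + 15610) + ((-48 - 1*(-13)) - 10313) = (109*(1/133) + 15610) + ((-48 + 13) - 10313) = (109/133 + 15610) + (-35 - 10313) = 2076239/133 - 10348 = 699955/133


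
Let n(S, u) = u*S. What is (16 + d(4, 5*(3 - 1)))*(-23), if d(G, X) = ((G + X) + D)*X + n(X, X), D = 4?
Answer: -6808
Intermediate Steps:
n(S, u) = S*u
d(G, X) = X² + X*(4 + G + X) (d(G, X) = ((G + X) + 4)*X + X*X = (4 + G + X)*X + X² = X*(4 + G + X) + X² = X² + X*(4 + G + X))
(16 + d(4, 5*(3 - 1)))*(-23) = (16 + (5*(3 - 1))*(4 + 4 + 2*(5*(3 - 1))))*(-23) = (16 + (5*2)*(4 + 4 + 2*(5*2)))*(-23) = (16 + 10*(4 + 4 + 2*10))*(-23) = (16 + 10*(4 + 4 + 20))*(-23) = (16 + 10*28)*(-23) = (16 + 280)*(-23) = 296*(-23) = -6808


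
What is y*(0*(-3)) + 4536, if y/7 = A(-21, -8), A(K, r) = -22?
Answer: 4536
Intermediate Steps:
y = -154 (y = 7*(-22) = -154)
y*(0*(-3)) + 4536 = -0*(-3) + 4536 = -154*0 + 4536 = 0 + 4536 = 4536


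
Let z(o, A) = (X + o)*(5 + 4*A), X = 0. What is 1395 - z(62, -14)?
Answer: 4557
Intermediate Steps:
z(o, A) = o*(5 + 4*A) (z(o, A) = (0 + o)*(5 + 4*A) = o*(5 + 4*A))
1395 - z(62, -14) = 1395 - 62*(5 + 4*(-14)) = 1395 - 62*(5 - 56) = 1395 - 62*(-51) = 1395 - 1*(-3162) = 1395 + 3162 = 4557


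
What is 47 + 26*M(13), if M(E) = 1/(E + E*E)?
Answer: 330/7 ≈ 47.143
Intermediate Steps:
M(E) = 1/(E + E²)
47 + 26*M(13) = 47 + 26*(1/(13*(1 + 13))) = 47 + 26*((1/13)/14) = 47 + 26*((1/13)*(1/14)) = 47 + 26*(1/182) = 47 + ⅐ = 330/7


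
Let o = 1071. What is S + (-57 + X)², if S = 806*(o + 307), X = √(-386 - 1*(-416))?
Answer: 1113947 - 114*√30 ≈ 1.1133e+6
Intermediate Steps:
X = √30 (X = √(-386 + 416) = √30 ≈ 5.4772)
S = 1110668 (S = 806*(1071 + 307) = 806*1378 = 1110668)
S + (-57 + X)² = 1110668 + (-57 + √30)²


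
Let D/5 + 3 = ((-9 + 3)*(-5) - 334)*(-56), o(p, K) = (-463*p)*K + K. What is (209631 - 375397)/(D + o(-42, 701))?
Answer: -82883/6858726 ≈ -0.012084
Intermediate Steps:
o(p, K) = K - 463*K*p (o(p, K) = -463*K*p + K = K - 463*K*p)
D = 85105 (D = -15 + 5*(((-9 + 3)*(-5) - 334)*(-56)) = -15 + 5*((-6*(-5) - 334)*(-56)) = -15 + 5*((30 - 334)*(-56)) = -15 + 5*(-304*(-56)) = -15 + 5*17024 = -15 + 85120 = 85105)
(209631 - 375397)/(D + o(-42, 701)) = (209631 - 375397)/(85105 + 701*(1 - 463*(-42))) = -165766/(85105 + 701*(1 + 19446)) = -165766/(85105 + 701*19447) = -165766/(85105 + 13632347) = -165766/13717452 = -165766*1/13717452 = -82883/6858726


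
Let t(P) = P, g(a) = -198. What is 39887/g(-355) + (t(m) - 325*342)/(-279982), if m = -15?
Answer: -2786407841/13859109 ≈ -201.05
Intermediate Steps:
39887/g(-355) + (t(m) - 325*342)/(-279982) = 39887/(-198) + (-15 - 325*342)/(-279982) = 39887*(-1/198) + (-15 - 111150)*(-1/279982) = -39887/198 - 111165*(-1/279982) = -39887/198 + 111165/279982 = -2786407841/13859109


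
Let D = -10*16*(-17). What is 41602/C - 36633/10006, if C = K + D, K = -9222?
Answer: -327228689/32529506 ≈ -10.059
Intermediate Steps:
D = 2720 (D = -160*(-17) = 2720)
C = -6502 (C = -9222 + 2720 = -6502)
41602/C - 36633/10006 = 41602/(-6502) - 36633/10006 = 41602*(-1/6502) - 36633*1/10006 = -20801/3251 - 36633/10006 = -327228689/32529506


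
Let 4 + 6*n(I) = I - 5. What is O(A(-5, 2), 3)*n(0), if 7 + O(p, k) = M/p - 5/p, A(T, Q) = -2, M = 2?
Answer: 33/4 ≈ 8.2500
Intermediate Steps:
O(p, k) = -7 - 3/p (O(p, k) = -7 + (2/p - 5/p) = -7 - 3/p)
n(I) = -3/2 + I/6 (n(I) = -⅔ + (I - 5)/6 = -⅔ + (-5 + I)/6 = -⅔ + (-⅚ + I/6) = -3/2 + I/6)
O(A(-5, 2), 3)*n(0) = (-7 - 3/(-2))*(-3/2 + (⅙)*0) = (-7 - 3*(-½))*(-3/2 + 0) = (-7 + 3/2)*(-3/2) = -11/2*(-3/2) = 33/4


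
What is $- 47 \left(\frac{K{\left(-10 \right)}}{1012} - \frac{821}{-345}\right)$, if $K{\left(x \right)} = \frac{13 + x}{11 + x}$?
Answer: $- \frac{1699943}{15180} \approx -111.99$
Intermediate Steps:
$K{\left(x \right)} = \frac{13 + x}{11 + x}$
$- 47 \left(\frac{K{\left(-10 \right)}}{1012} - \frac{821}{-345}\right) = - 47 \left(\frac{\frac{1}{11 - 10} \left(13 - 10\right)}{1012} - \frac{821}{-345}\right) = - 47 \left(1^{-1} \cdot 3 \cdot \frac{1}{1012} - - \frac{821}{345}\right) = - 47 \left(1 \cdot 3 \cdot \frac{1}{1012} + \frac{821}{345}\right) = - 47 \left(3 \cdot \frac{1}{1012} + \frac{821}{345}\right) = - 47 \left(\frac{3}{1012} + \frac{821}{345}\right) = \left(-47\right) \frac{36169}{15180} = - \frac{1699943}{15180}$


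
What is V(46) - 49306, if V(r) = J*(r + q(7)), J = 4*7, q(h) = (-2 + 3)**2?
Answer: -47990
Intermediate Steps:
q(h) = 1 (q(h) = 1**2 = 1)
J = 28
V(r) = 28 + 28*r (V(r) = 28*(r + 1) = 28*(1 + r) = 28 + 28*r)
V(46) - 49306 = (28 + 28*46) - 49306 = (28 + 1288) - 49306 = 1316 - 49306 = -47990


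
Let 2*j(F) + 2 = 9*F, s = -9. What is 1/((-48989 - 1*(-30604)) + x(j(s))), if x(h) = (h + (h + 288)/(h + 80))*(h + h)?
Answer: -154/2382675 ≈ -6.4633e-5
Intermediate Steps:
j(F) = -1 + 9*F/2 (j(F) = -1 + (9*F)/2 = -1 + 9*F/2)
x(h) = 2*h*(h + (288 + h)/(80 + h)) (x(h) = (h + (288 + h)/(80 + h))*(2*h) = 2*h*(h + (288 + h)/(80 + h)))
1/((-48989 - 1*(-30604)) + x(j(s))) = 1/((-48989 - 1*(-30604)) + 2*(-1 + (9/2)*(-9))*(288 + (-1 + (9/2)*(-9))**2 + 81*(-1 + (9/2)*(-9)))/(80 + (-1 + (9/2)*(-9)))) = 1/((-48989 + 30604) + 2*(-1 - 81/2)*(288 + (-1 - 81/2)**2 + 81*(-1 - 81/2))/(80 + (-1 - 81/2))) = 1/(-18385 + 2*(-83/2)*(288 + (-83/2)**2 + 81*(-83/2))/(80 - 83/2)) = 1/(-18385 + 2*(-83/2)*(288 + 6889/4 - 6723/2)/(77/2)) = 1/(-18385 + 2*(-83/2)*(2/77)*(-5405/4)) = 1/(-18385 + 448615/154) = 1/(-2382675/154) = -154/2382675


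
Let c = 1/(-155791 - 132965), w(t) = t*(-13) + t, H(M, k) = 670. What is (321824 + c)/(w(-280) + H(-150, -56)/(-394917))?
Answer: 12233029415925577/127718747153400 ≈ 95.781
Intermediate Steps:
w(t) = -12*t (w(t) = -13*t + t = -12*t)
c = -1/288756 (c = 1/(-288756) = -1/288756 ≈ -3.4631e-6)
(321824 + c)/(w(-280) + H(-150, -56)/(-394917)) = (321824 - 1/288756)/(-12*(-280) + 670/(-394917)) = 92928610943/(288756*(3360 + 670*(-1/394917))) = 92928610943/(288756*(3360 - 670/394917)) = 92928610943/(288756*(1326920450/394917)) = (92928610943/288756)*(394917/1326920450) = 12233029415925577/127718747153400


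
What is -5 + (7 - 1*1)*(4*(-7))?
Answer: -173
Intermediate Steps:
-5 + (7 - 1*1)*(4*(-7)) = -5 + (7 - 1)*(-28) = -5 + 6*(-28) = -5 - 168 = -173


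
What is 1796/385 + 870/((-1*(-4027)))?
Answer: 7567442/1550395 ≈ 4.8810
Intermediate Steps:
1796/385 + 870/((-1*(-4027))) = 1796*(1/385) + 870/4027 = 1796/385 + 870*(1/4027) = 1796/385 + 870/4027 = 7567442/1550395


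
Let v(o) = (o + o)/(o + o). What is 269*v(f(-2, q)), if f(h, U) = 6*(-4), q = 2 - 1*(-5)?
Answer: 269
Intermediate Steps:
q = 7 (q = 2 + 5 = 7)
f(h, U) = -24
v(o) = 1 (v(o) = (2*o)/((2*o)) = (2*o)*(1/(2*o)) = 1)
269*v(f(-2, q)) = 269*1 = 269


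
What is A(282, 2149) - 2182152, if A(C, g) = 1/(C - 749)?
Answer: -1019064985/467 ≈ -2.1822e+6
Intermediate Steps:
A(C, g) = 1/(-749 + C)
A(282, 2149) - 2182152 = 1/(-749 + 282) - 2182152 = 1/(-467) - 2182152 = -1/467 - 2182152 = -1019064985/467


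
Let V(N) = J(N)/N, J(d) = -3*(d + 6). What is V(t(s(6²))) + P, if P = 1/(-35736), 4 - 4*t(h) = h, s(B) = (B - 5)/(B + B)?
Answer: -212808137/9184152 ≈ -23.171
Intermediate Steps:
J(d) = -18 - 3*d (J(d) = -3*(6 + d) = -18 - 3*d)
s(B) = (-5 + B)/(2*B) (s(B) = (-5 + B)/((2*B)) = (-5 + B)*(1/(2*B)) = (-5 + B)/(2*B))
t(h) = 1 - h/4
P = -1/35736 ≈ -2.7983e-5
V(N) = (-18 - 3*N)/N
V(t(s(6²))) + P = (-3 - 18/(1 - (-5 + 6²)/(8*(6²)))) - 1/35736 = (-3 - 18/(1 - (-5 + 36)/(8*36))) - 1/35736 = (-3 - 18/(1 - 31/(8*36))) - 1/35736 = (-3 - 18/(1 - ¼*31/72)) - 1/35736 = (-3 - 18/(1 - 31/288)) - 1/35736 = (-3 - 18/257/288) - 1/35736 = (-3 - 18*288/257) - 1/35736 = (-3 - 5184/257) - 1/35736 = -5955/257 - 1/35736 = -212808137/9184152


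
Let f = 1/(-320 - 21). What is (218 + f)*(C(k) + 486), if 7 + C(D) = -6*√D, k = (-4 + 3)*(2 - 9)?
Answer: 35607423/341 - 446022*√7/341 ≈ 1.0096e+5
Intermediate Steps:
k = 7 (k = -1*(-7) = 7)
C(D) = -7 - 6*√D
f = -1/341 (f = 1/(-341) = -1/341 ≈ -0.0029326)
(218 + f)*(C(k) + 486) = (218 - 1/341)*((-7 - 6*√7) + 486) = 74337*(479 - 6*√7)/341 = 35607423/341 - 446022*√7/341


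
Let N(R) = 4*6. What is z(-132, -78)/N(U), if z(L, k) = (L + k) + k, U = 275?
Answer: -12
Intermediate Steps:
N(R) = 24
z(L, k) = L + 2*k
z(-132, -78)/N(U) = (-132 + 2*(-78))/24 = (-132 - 156)*(1/24) = -288*1/24 = -12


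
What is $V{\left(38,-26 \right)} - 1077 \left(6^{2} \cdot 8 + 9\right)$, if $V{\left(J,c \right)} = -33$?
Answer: $-319902$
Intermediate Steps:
$V{\left(38,-26 \right)} - 1077 \left(6^{2} \cdot 8 + 9\right) = -33 - 1077 \left(6^{2} \cdot 8 + 9\right) = -33 - 1077 \left(36 \cdot 8 + 9\right) = -33 - 1077 \left(288 + 9\right) = -33 - 319869 = -319902$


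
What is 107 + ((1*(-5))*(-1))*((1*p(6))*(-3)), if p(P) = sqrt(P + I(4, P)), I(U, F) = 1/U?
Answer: 139/2 ≈ 69.500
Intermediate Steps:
p(P) = sqrt(1/4 + P) (p(P) = sqrt(P + 1/4) = sqrt(1/4 + P))
107 + ((1*(-5))*(-1))*((1*p(6))*(-3)) = 107 + ((1*(-5))*(-1))*((1*(sqrt(1 + 4*6)/2))*(-3)) = 107 + (-5*(-1))*((1*(sqrt(1 + 24)/2))*(-3)) = 107 + 5*((1*(sqrt(25)/2))*(-3)) = 107 + 5*((1*((1/2)*5))*(-3)) = 107 + 5*((1*(5/2))*(-3)) = 107 + 5*((5/2)*(-3)) = 107 + 5*(-15/2) = 107 - 75/2 = 139/2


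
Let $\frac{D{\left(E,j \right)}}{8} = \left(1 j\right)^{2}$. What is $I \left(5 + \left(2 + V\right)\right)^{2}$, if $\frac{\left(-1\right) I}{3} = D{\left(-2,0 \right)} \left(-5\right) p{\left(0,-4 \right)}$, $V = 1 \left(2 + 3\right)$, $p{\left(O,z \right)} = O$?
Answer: $0$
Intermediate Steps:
$V = 5$ ($V = 1 \cdot 5 = 5$)
$D{\left(E,j \right)} = 8 j^{2}$ ($D{\left(E,j \right)} = 8 \left(1 j\right)^{2} = 8 j^{2}$)
$I = 0$ ($I = - 3 \cdot 8 \cdot 0^{2} \left(-5\right) 0 = - 3 \cdot 8 \cdot 0 \left(-5\right) 0 = - 3 \cdot 0 \left(-5\right) 0 = - 3 \cdot 0 \cdot 0 = \left(-3\right) 0 = 0$)
$I \left(5 + \left(2 + V\right)\right)^{2} = 0 \left(5 + \left(2 + 5\right)\right)^{2} = 0 \left(5 + 7\right)^{2} = 0 \cdot 12^{2} = 0 \cdot 144 = 0$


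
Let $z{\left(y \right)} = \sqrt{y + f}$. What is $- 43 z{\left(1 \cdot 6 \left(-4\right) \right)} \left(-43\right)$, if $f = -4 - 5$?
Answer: $1849 i \sqrt{33} \approx 10622.0 i$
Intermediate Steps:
$f = -9$
$z{\left(y \right)} = \sqrt{-9 + y}$ ($z{\left(y \right)} = \sqrt{y - 9} = \sqrt{-9 + y}$)
$- 43 z{\left(1 \cdot 6 \left(-4\right) \right)} \left(-43\right) = - 43 \sqrt{-9 + 1 \cdot 6 \left(-4\right)} \left(-43\right) = - 43 \sqrt{-9 + 6 \left(-4\right)} \left(-43\right) = - 43 \sqrt{-9 - 24} \left(-43\right) = - 43 \sqrt{-33} \left(-43\right) = - 43 i \sqrt{33} \left(-43\right) = 1849 i \sqrt{33}$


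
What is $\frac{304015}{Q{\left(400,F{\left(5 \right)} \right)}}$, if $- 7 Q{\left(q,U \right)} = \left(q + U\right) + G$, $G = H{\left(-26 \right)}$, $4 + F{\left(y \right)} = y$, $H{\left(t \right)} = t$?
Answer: $- \frac{425621}{75} \approx -5674.9$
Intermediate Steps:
$F{\left(y \right)} = -4 + y$
$G = -26$
$Q{\left(q,U \right)} = \frac{26}{7} - \frac{U}{7} - \frac{q}{7}$ ($Q{\left(q,U \right)} = - \frac{\left(q + U\right) - 26}{7} = - \frac{\left(U + q\right) - 26}{7} = - \frac{-26 + U + q}{7} = \frac{26}{7} - \frac{U}{7} - \frac{q}{7}$)
$\frac{304015}{Q{\left(400,F{\left(5 \right)} \right)}} = \frac{304015}{\frac{26}{7} - \frac{-4 + 5}{7} - \frac{400}{7}} = \frac{304015}{\frac{26}{7} - \frac{1}{7} - \frac{400}{7}} = \frac{304015}{- \frac{375}{7}} = 304015 \left(- \frac{7}{375}\right) = - \frac{425621}{75}$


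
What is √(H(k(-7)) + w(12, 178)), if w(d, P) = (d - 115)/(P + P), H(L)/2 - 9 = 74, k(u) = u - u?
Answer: √5250377/178 ≈ 12.873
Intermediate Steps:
k(u) = 0
H(L) = 166 (H(L) = 18 + 2*74 = 18 + 148 = 166)
w(d, P) = (-115 + d)/(2*P) (w(d, P) = (-115 + d)/((2*P)) = (-115 + d)*(1/(2*P)) = (-115 + d)/(2*P))
√(H(k(-7)) + w(12, 178)) = √(166 + (½)*(-115 + 12)/178) = √(166 + (½)*(1/178)*(-103)) = √(166 - 103/356) = √(58993/356) = √5250377/178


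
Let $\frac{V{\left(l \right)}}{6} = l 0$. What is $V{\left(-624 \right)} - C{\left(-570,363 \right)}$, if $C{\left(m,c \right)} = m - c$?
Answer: $933$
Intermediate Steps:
$V{\left(l \right)} = 0$ ($V{\left(l \right)} = 6 l 0 = 6 \cdot 0 = 0$)
$V{\left(-624 \right)} - C{\left(-570,363 \right)} = 0 - \left(-570 - 363\right) = 0 - -933 = 0 + 933 = 933$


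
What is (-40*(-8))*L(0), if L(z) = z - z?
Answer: 0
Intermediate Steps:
L(z) = 0
(-40*(-8))*L(0) = -40*(-8)*0 = 320*0 = 0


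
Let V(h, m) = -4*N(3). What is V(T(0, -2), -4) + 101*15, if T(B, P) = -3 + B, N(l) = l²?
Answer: 1479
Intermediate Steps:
V(h, m) = -36 (V(h, m) = -4*3² = -4*9 = -36)
V(T(0, -2), -4) + 101*15 = -36 + 101*15 = -36 + 1515 = 1479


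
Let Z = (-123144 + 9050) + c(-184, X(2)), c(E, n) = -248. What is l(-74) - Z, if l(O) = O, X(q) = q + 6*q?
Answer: 114268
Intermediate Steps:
X(q) = 7*q
Z = -114342 (Z = (-123144 + 9050) - 248 = -114094 - 248 = -114342)
l(-74) - Z = -74 - 1*(-114342) = -74 + 114342 = 114268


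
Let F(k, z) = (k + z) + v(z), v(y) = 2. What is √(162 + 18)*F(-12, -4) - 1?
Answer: -1 - 84*√5 ≈ -188.83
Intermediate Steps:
F(k, z) = 2 + k + z (F(k, z) = (k + z) + 2 = 2 + k + z)
√(162 + 18)*F(-12, -4) - 1 = √(162 + 18)*(2 - 12 - 4) - 1 = √180*(-14) - 1 = (6*√5)*(-14) - 1 = -84*√5 - 1 = -1 - 84*√5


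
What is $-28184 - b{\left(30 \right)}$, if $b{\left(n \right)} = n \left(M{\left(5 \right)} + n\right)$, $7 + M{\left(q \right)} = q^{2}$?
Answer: $-29624$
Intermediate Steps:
$M{\left(q \right)} = -7 + q^{2}$
$b{\left(n \right)} = n \left(18 + n\right)$ ($b{\left(n \right)} = n \left(\left(-7 + 5^{2}\right) + n\right) = n \left(\left(-7 + 25\right) + n\right) = n \left(18 + n\right)$)
$-28184 - b{\left(30 \right)} = -28184 - 30 \left(18 + 30\right) = -28184 - 30 \cdot 48 = -28184 - 1440 = -29624$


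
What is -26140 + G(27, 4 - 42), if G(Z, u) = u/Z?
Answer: -705818/27 ≈ -26141.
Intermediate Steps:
-26140 + G(27, 4 - 42) = -26140 + (4 - 42)/27 = -26140 - 38*1/27 = -26140 - 38/27 = -705818/27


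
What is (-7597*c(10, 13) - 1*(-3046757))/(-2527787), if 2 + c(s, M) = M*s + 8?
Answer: -2013565/2527787 ≈ -0.79657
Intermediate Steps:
c(s, M) = 6 + M*s (c(s, M) = -2 + (M*s + 8) = -2 + (8 + M*s) = 6 + M*s)
(-7597*c(10, 13) - 1*(-3046757))/(-2527787) = (-7597*(6 + 13*10) - 1*(-3046757))/(-2527787) = (-7597*(6 + 130) + 3046757)*(-1/2527787) = (-7597*136 + 3046757)*(-1/2527787) = (-1033192 + 3046757)*(-1/2527787) = 2013565*(-1/2527787) = -2013565/2527787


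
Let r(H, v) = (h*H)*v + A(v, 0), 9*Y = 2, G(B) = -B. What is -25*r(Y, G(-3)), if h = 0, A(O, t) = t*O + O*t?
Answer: 0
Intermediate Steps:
A(O, t) = 2*O*t (A(O, t) = O*t + O*t = 2*O*t)
Y = 2/9 (Y = (⅑)*2 = 2/9 ≈ 0.22222)
r(H, v) = 0 (r(H, v) = (0*H)*v + 2*v*0 = 0*v + 0 = 0 + 0 = 0)
-25*r(Y, G(-3)) = -25*0 = 0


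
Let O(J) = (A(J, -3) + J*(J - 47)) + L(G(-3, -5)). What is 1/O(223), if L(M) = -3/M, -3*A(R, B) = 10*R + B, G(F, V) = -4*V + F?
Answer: 51/1963780 ≈ 2.5970e-5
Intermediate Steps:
G(F, V) = F - 4*V
A(R, B) = -10*R/3 - B/3 (A(R, B) = -(10*R + B)/3 = -(B + 10*R)/3 = -10*R/3 - B/3)
O(J) = 14/17 - 10*J/3 + J*(-47 + J) (O(J) = ((-10*J/3 - ⅓*(-3)) + J*(J - 47)) - 3/(-3 - 4*(-5)) = ((-10*J/3 + 1) + J*(-47 + J)) - 3/(-3 + 20) = ((1 - 10*J/3) + J*(-47 + J)) - 3/17 = (1 - 10*J/3 + J*(-47 + J)) - 3*1/17 = (1 - 10*J/3 + J*(-47 + J)) - 3/17 = 14/17 - 10*J/3 + J*(-47 + J))
1/O(223) = 1/(14/17 + 223² - 151/3*223) = 1/(14/17 + 49729 - 33673/3) = 1/(1963780/51) = 51/1963780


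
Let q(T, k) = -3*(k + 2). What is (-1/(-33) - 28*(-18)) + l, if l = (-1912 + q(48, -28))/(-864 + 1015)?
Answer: 2451061/4983 ≈ 491.88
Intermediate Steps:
q(T, k) = -6 - 3*k (q(T, k) = -3*(2 + k) = -6 - 3*k)
l = -1834/151 (l = (-1912 + (-6 - 3*(-28)))/(-864 + 1015) = (-1912 + (-6 + 84))/151 = (-1912 + 78)*(1/151) = -1834*1/151 = -1834/151 ≈ -12.146)
(-1/(-33) - 28*(-18)) + l = (-1/(-33) - 28*(-18)) - 1834/151 = (-1*(-1/33) + 504) - 1834/151 = (1/33 + 504) - 1834/151 = 16633/33 - 1834/151 = 2451061/4983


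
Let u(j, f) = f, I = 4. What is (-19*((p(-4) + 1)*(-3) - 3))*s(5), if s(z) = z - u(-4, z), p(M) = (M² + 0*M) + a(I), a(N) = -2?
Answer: 0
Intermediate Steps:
p(M) = -2 + M² (p(M) = (M² + 0*M) - 2 = (M² + 0) - 2 = M² - 2 = -2 + M²)
s(z) = 0 (s(z) = z - z = 0)
(-19*((p(-4) + 1)*(-3) - 3))*s(5) = -19*(((-2 + (-4)²) + 1)*(-3) - 3)*0 = -19*(((-2 + 16) + 1)*(-3) - 3)*0 = -19*((14 + 1)*(-3) - 3)*0 = -19*(15*(-3) - 3)*0 = -19*(-45 - 3)*0 = -19*(-48)*0 = 912*0 = 0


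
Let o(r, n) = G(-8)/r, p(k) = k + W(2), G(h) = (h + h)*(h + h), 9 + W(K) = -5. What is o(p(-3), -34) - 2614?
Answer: -44694/17 ≈ -2629.1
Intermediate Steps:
W(K) = -14 (W(K) = -9 - 5 = -14)
G(h) = 4*h**2 (G(h) = (2*h)*(2*h) = 4*h**2)
p(k) = -14 + k (p(k) = k - 14 = -14 + k)
o(r, n) = 256/r (o(r, n) = (4*(-8)**2)/r = (4*64)/r = 256/r)
o(p(-3), -34) - 2614 = 256/(-14 - 3) - 2614 = 256/(-17) - 2614 = 256*(-1/17) - 2614 = -256/17 - 2614 = -44694/17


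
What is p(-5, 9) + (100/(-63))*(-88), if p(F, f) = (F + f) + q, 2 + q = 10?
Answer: 9556/63 ≈ 151.68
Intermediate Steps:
q = 8 (q = -2 + 10 = 8)
p(F, f) = 8 + F + f (p(F, f) = (F + f) + 8 = 8 + F + f)
p(-5, 9) + (100/(-63))*(-88) = (8 - 5 + 9) + (100/(-63))*(-88) = 12 + (100*(-1/63))*(-88) = 12 - 100/63*(-88) = 12 + 8800/63 = 9556/63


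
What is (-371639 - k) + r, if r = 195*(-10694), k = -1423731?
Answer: -1033238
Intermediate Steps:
r = -2085330
(-371639 - k) + r = (-371639 - 1*(-1423731)) - 2085330 = (-371639 + 1423731) - 2085330 = 1052092 - 2085330 = -1033238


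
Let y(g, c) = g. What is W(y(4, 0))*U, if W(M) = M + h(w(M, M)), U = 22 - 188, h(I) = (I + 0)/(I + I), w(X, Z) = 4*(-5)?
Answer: -747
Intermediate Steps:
w(X, Z) = -20
h(I) = ½ (h(I) = I/((2*I)) = I*(1/(2*I)) = ½)
U = -166
W(M) = ½ + M (W(M) = M + ½ = ½ + M)
W(y(4, 0))*U = (½ + 4)*(-166) = (9/2)*(-166) = -747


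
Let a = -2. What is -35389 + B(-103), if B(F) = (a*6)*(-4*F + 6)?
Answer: -40405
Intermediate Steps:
B(F) = -72 + 48*F (B(F) = (-2*6)*(-4*F + 6) = -12*(6 - 4*F) = -72 + 48*F)
-35389 + B(-103) = -35389 + (-72 + 48*(-103)) = -35389 + (-72 - 4944) = -35389 - 5016 = -40405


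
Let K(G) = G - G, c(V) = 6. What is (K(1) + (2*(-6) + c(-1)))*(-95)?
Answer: 570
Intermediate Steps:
K(G) = 0
(K(1) + (2*(-6) + c(-1)))*(-95) = (0 + (2*(-6) + 6))*(-95) = (0 + (-12 + 6))*(-95) = (0 - 6)*(-95) = -6*(-95) = 570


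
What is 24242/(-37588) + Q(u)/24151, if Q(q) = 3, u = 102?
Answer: -292677889/453893894 ≈ -0.64482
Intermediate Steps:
24242/(-37588) + Q(u)/24151 = 24242/(-37588) + 3/24151 = 24242*(-1/37588) + 3*(1/24151) = -12121/18794 + 3/24151 = -292677889/453893894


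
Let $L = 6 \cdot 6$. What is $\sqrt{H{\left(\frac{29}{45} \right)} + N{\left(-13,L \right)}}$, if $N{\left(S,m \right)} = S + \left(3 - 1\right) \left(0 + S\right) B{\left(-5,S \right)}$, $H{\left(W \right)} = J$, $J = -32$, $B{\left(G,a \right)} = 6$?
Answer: $i \sqrt{201} \approx 14.177 i$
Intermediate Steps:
$H{\left(W \right)} = -32$
$L = 36$
$N{\left(S,m \right)} = 13 S$ ($N{\left(S,m \right)} = S + \left(3 - 1\right) \left(0 + S\right) 6 = S + 2 S 6 = S + 12 S = 13 S$)
$\sqrt{H{\left(\frac{29}{45} \right)} + N{\left(-13,L \right)}} = \sqrt{-32 + 13 \left(-13\right)} = \sqrt{-32 - 169} = \sqrt{-201} = i \sqrt{201}$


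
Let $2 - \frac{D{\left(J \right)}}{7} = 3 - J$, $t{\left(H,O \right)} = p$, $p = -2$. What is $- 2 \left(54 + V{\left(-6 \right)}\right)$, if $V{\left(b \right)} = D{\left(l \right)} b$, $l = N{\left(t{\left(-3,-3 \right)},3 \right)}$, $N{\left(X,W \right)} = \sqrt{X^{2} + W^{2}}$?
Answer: $-192 + 84 \sqrt{13} \approx 110.87$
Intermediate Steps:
$t{\left(H,O \right)} = -2$
$N{\left(X,W \right)} = \sqrt{W^{2} + X^{2}}$
$l = \sqrt{13}$ ($l = \sqrt{3^{2} + \left(-2\right)^{2}} = \sqrt{9 + 4} = \sqrt{13} \approx 3.6056$)
$D{\left(J \right)} = -7 + 7 J$ ($D{\left(J \right)} = 14 - 7 \left(3 - J\right) = 14 + \left(-21 + 7 J\right) = -7 + 7 J$)
$V{\left(b \right)} = b \left(-7 + 7 \sqrt{13}\right)$ ($V{\left(b \right)} = \left(-7 + 7 \sqrt{13}\right) b = b \left(-7 + 7 \sqrt{13}\right)$)
$- 2 \left(54 + V{\left(-6 \right)}\right) = - 2 \left(54 + 7 \left(-6\right) \left(-1 + \sqrt{13}\right)\right) = - 2 \left(54 + \left(42 - 42 \sqrt{13}\right)\right) = - 2 \left(96 - 42 \sqrt{13}\right) = -192 + 84 \sqrt{13}$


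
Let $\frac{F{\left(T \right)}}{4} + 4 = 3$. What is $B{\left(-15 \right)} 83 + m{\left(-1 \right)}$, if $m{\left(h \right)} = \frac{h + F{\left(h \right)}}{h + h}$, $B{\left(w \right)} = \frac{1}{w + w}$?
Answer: $- \frac{4}{15} \approx -0.26667$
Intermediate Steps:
$F{\left(T \right)} = -4$ ($F{\left(T \right)} = -16 + 4 \cdot 3 = -16 + 12 = -4$)
$B{\left(w \right)} = \frac{1}{2 w}$
$m{\left(h \right)} = \frac{-4 + h}{2 h}$ ($m{\left(h \right)} = \frac{h - 4}{h + h} = \frac{-4 + h}{2 h}$)
$B{\left(-15 \right)} 83 + m{\left(-1 \right)} = \frac{1}{2 \left(-15\right)} 83 + \frac{-4 - 1}{2 \left(-1\right)} = \frac{1}{2} \left(- \frac{1}{15}\right) 83 + \frac{1}{2} \left(-1\right) \left(-5\right) = \left(- \frac{1}{30}\right) 83 + \frac{5}{2} = - \frac{83}{30} + \frac{5}{2} = - \frac{4}{15}$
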